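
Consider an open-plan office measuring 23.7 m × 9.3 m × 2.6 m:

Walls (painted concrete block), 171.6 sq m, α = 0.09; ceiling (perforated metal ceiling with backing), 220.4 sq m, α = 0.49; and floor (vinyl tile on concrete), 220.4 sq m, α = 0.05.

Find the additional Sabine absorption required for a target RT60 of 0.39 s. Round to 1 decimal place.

102.1 sabins

Equivalent absorption area: A₁ = 171.6×0.09 + 220.4×0.49 + 220.4×0.05 = 134.460 sq m.
Target A₂ = 0.161·573.066/0.39 = 236.573 sabins (V = 573.066 m³).
Additional absorption ΔA = 236.573 − 134.460 = 102.1 sabins.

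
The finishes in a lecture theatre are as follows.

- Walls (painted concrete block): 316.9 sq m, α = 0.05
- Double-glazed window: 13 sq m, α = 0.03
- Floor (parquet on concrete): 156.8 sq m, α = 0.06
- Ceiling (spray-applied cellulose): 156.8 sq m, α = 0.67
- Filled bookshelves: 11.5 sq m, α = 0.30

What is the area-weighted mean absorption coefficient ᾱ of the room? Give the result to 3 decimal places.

0.205

S = Σ Sᵢ = 316.9 + 13 + 156.8 + 156.8 + 11.5 = 655.0 sq m.
A = 316.9*0.05 + 13*0.03 + 156.8*0.06 + 156.8*0.67 + 11.5*0.30 = 134.149 sabins.
ᾱ = 134.149 / 655.0 = 0.205.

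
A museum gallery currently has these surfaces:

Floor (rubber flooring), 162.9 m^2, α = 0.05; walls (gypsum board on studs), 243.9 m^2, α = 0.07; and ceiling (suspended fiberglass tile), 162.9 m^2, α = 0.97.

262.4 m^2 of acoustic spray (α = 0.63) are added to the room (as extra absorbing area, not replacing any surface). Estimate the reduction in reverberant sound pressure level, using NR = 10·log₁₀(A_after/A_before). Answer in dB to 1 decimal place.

2.8 dB

Equivalent absorption area: A_before = 162.9·0.05 + 243.9·0.07 + 162.9·0.97 = 183.231 m^2.
Added absorption = 262.4 × 0.63 = 165.312 sabins.
A_after = 183.231 + 165.312 = 348.543 sabins.
Reduction = 10 log₁₀(A_after/A_before) = 10 log₁₀(1.9022) = 2.8 dB.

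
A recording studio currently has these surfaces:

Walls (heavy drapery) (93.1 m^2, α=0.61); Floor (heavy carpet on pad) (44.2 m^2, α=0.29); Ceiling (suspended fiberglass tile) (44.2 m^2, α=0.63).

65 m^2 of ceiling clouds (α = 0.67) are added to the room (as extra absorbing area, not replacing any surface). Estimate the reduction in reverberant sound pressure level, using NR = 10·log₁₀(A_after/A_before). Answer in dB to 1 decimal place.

1.6 dB

Summing Sᵢαᵢ: 56.791 + 12.818 + 27.846 → A_before = 97.455 sabins.
Treatment contributes 65·0.67 = 43.550 sabins.
A_after = 97.455 + 43.550 = 141.005 sabins.
NR = 10·log₁₀(141.005/97.455) = 1.6 dB.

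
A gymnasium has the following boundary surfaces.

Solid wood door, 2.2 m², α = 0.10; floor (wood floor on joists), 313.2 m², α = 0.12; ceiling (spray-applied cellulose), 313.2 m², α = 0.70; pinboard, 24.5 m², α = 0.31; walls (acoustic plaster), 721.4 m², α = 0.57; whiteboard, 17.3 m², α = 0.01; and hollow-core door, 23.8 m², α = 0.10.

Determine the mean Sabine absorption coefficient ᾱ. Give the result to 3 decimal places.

Total surface area S = 1415.6 m².
A = 2.2×0.10 + 313.2×0.12 + 313.2×0.70 + 24.5×0.31 + 721.4×0.57 + 17.3×0.01 + 23.8×0.10 = 678.390 sabins.
ᾱ = 678.390 / 1415.6 = 0.479.

0.479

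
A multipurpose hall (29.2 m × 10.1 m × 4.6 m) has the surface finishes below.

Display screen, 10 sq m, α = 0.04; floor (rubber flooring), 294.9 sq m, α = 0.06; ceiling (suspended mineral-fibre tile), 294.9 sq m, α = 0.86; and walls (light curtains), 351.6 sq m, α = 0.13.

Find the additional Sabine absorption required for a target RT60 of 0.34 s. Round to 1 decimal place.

325.0 sabins

Summing Sᵢαᵢ: 0.400 + 17.694 + 253.614 + 45.708 → A₁ = 317.416 sabins.
Target A₂ = 0.161·1356.632/0.34 = 642.405 sabins (V = 1356.632 m³).
ΔA = A₂ − A₁ = 642.405 − 317.416 = 325.0 sabins.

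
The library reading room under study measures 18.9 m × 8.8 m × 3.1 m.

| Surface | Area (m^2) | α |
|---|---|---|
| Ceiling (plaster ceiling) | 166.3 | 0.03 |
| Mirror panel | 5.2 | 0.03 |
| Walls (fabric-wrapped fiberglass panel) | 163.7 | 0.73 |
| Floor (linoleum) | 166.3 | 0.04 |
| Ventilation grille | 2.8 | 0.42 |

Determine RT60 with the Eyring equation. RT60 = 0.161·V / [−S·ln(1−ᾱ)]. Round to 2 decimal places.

0.54 sec

S = Σ Sᵢ = 504.3 m^2.
Σ(Sᵢαᵢ) = 166.3×0.03 + 5.2×0.03 + 163.7×0.73 + 166.3×0.04 + 2.8×0.42 = 132.474.
ᾱ = 132.474 / 504.3 = 0.2627.
−S·ln(1−ᾱ) = −504.3 × ln(1 − 0.2627) = 153.691.
V = 18.9 × 8.8 × 3.1 = 515.592 m³.
RT60 = 0.161 × 515.592 / 153.691 = 0.54 s.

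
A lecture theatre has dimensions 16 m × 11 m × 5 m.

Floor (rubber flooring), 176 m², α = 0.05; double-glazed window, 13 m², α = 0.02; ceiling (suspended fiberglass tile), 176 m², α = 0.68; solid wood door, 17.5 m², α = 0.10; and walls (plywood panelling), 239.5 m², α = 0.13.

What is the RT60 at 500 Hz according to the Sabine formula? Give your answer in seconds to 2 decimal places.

0.88 seconds

Summing Sᵢαᵢ: 8.800 + 0.260 + 119.680 + 1.750 + 31.135 → A = 161.625 sabins.
Volume V = 16 × 11 × 5 = 880 m³.
T = 0.161 V/A = 0.161·880/161.625 = 0.88 s.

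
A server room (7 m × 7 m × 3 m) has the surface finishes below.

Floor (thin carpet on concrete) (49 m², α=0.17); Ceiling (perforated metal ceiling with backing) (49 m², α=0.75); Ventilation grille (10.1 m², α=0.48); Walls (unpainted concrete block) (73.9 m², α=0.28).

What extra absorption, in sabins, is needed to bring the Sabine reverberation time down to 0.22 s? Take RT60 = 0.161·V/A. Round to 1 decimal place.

Summing Sᵢαᵢ: 8.330 + 36.750 + 4.848 + 20.692 → A₁ = 70.620 sabins.
Target A₂ = 0.161·147/0.22 = 107.577 sabins (V = 147 m³).
ΔA = A₂ − A₁ = 107.577 − 70.620 = 37.0 sabins.

37.0 sabins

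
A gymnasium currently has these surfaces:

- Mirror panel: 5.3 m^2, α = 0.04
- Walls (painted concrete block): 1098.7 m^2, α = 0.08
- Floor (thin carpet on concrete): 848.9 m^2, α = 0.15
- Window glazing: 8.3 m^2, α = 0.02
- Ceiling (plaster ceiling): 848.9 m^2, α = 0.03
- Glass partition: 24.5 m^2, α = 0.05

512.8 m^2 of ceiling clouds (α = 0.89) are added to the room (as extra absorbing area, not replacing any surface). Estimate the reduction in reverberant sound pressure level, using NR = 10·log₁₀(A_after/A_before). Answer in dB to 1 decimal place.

4.6 dB

Equivalent absorption area: A_before = 5.3·0.04 + 1098.7·0.08 + 848.9·0.15 + 8.3·0.02 + 848.9·0.03 + 24.5·0.05 = 242.301 m^2.
Added absorption = 512.8 × 0.89 = 456.392 sabins.
A_after = 242.301 + 456.392 = 698.693 sabins.
NR = 10·log₁₀(698.693/242.301) = 4.6 dB.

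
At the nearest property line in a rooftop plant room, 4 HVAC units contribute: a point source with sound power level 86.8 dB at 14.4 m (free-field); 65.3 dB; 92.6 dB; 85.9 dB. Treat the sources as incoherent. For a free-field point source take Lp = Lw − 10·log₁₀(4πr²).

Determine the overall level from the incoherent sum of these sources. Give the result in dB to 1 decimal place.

Source at 14.4 m: Lp = 86.8 − 10·log₁₀(4π·14.4²) = 86.8 − 10·log₁₀(2605.763) = 52.6 dB.
Converting to relative power and adding: 10^(52.6/10) + 10^(65.3/10) + 10^(92.6/10) + 10^(85.9/10) = 2.212e+09.
L_total = 10·log₁₀(2.212e+09) = 93.4 dB.

93.4 dB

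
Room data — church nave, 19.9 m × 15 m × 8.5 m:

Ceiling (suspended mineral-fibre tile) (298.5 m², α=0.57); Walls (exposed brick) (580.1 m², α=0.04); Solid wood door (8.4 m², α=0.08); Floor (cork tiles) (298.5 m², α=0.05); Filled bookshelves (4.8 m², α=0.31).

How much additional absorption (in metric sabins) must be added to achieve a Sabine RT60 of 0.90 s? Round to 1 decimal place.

A₁ = Σ Sᵢαᵢ = 298.5*0.57 + 580.1*0.04 + 8.4*0.08 + 298.5*0.05 + 4.8*0.31 = 210.434 sabins.
V = 2537.25 m³. Required absorption A₂ = 0.161 × 2537.25 / 0.90 = 453.886 sabins.
ΔA = A₂ − A₁ = 453.886 − 210.434 = 243.5 sabins.

243.5 sabins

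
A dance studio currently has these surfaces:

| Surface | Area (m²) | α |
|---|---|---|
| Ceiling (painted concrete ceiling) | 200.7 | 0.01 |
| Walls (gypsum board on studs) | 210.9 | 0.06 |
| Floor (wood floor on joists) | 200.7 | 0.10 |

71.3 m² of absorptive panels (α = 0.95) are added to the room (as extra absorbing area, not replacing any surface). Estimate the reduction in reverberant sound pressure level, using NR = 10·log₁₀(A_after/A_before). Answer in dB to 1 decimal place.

4.7 dB

Total absorption A_before = 200.7·0.01 + 210.9·0.06 + 200.7·0.10
  = 2.007 + 12.654 + 20.070 = 34.731 m² sabins.
Added absorption = 71.3 × 0.95 = 67.735 sabins.
A_after = 34.731 + 67.735 = 102.466 sabins.
NR = 10·log₁₀(102.466/34.731) = 4.7 dB.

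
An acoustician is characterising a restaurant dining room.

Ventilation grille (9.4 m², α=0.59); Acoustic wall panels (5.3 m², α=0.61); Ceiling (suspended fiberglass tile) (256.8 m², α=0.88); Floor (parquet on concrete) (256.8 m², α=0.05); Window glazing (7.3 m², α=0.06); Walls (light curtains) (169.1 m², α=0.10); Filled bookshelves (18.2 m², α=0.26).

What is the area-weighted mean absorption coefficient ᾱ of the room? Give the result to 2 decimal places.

0.37

S = Σ Sᵢ = 9.4 + 5.3 + 256.8 + 256.8 + 7.3 + 169.1 + 18.2 = 722.9 m².
Weighted sum Σ Sα = 269.683.
ᾱ = A/S = 0.37.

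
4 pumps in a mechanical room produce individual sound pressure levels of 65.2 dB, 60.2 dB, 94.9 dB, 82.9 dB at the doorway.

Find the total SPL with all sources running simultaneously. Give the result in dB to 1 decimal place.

Sum in the linear (power) domain: Σ 10^(Lᵢ/10) = 10^(65.2/10) + 10^(60.2/10) + 10^(94.9/10) + 10^(82.9/10) = 3.29e+09.
Combined level = 10 log₁₀(3.29e+09) = 95.2 dB.

95.2 dB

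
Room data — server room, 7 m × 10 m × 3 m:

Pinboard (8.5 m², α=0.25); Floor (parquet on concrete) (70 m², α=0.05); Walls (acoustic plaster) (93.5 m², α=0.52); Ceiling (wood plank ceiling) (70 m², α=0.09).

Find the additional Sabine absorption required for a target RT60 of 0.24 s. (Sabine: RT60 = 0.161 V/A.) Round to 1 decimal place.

A₁ = Σ Sᵢαᵢ = 8.5·0.25 + 70·0.05 + 93.5·0.52 + 70·0.09 = 60.545 sabins.
Target A₂ = 0.161·210/0.24 = 140.875 sabins (V = 210 m³).
ΔA = A₂ − A₁ = 140.875 − 60.545 = 80.3 sabins.

80.3 sabins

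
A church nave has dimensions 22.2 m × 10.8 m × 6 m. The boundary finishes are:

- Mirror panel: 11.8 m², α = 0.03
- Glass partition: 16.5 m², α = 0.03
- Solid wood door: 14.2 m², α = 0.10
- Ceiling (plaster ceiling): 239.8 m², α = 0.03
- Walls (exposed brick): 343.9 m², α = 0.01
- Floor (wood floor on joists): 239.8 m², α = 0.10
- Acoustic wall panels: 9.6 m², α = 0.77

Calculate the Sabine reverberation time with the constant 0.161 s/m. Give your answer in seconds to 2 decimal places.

5.23 s

A = Σ Sᵢαᵢ = 11.8·0.03 + 16.5·0.03 + 14.2·0.10 + 239.8·0.03 + 343.9·0.01 + 239.8·0.10 + 9.6·0.77 = 44.274 sabins.
Room volume: 1438.56 m³.
Sabine: RT60 = 0.161 × 1438.56 / 44.274 = 5.23 s.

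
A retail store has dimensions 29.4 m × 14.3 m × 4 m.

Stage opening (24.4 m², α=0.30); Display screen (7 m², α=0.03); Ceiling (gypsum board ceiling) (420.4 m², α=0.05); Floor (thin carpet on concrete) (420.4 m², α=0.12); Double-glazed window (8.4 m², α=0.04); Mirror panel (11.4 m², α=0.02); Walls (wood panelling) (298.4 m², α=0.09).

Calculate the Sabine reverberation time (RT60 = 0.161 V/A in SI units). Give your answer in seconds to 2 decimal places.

2.54 s

Total absorption A = 24.4*0.30 + 7*0.03 + 420.4*0.05 + 420.4*0.12 + 8.4*0.04 + 11.4*0.02 + 298.4*0.09
  = 7.320 + 0.210 + 21.020 + 50.448 + 0.336 + 0.228 + 26.856 = 106.418 m² sabins.
V = 29.4·14.3·4 = 1681.68 m³.
T = 0.161 V/A = 0.161·1681.68/106.418 = 2.54 s.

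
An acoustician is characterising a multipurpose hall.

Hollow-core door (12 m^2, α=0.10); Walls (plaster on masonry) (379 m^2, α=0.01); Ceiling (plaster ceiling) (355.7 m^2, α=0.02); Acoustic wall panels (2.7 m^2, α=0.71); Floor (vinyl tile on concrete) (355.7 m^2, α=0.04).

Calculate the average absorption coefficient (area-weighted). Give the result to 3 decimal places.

0.026

S = Σ Sᵢ = 12 + 379 + 355.7 + 2.7 + 355.7 = 1105.1 m^2.
Weighted sum Σ Sα = 28.249.
ᾱ = A/S = 0.026.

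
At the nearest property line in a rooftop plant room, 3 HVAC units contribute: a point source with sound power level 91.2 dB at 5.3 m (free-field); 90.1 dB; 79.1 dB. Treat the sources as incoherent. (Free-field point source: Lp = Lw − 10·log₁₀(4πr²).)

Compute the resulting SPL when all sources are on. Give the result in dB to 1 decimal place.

90.4 dB

Source at 5.3 m: Lp = 91.2 − 10·log₁₀(4π·5.3²) = 91.2 − 10·log₁₀(352.989) = 65.7 dB.
Σ 10^(Lᵢ/10) = 1.108e+09.
Back to dB: 10·log₁₀ Σ = 90.4 dB.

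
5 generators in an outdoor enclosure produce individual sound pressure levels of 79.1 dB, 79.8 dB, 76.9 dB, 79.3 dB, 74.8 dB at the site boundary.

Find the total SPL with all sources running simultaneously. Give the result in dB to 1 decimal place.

Converting to relative power and adding: 10^(79.1/10) + 10^(79.8/10) + 10^(76.9/10) + 10^(79.3/10) + 10^(74.8/10) = 3.411e+08.
L_total = 10·log₁₀(3.411e+08) = 85.3 dB.

85.3 dB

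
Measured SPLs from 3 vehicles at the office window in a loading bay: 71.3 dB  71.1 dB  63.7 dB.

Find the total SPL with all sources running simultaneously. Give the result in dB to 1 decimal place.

Sum in the linear (power) domain: Σ 10^(Lᵢ/10) = 10^(71.3/10) + 10^(71.1/10) + 10^(63.7/10) = 2.872e+07.
Back to dB: 10·log₁₀ Σ = 74.6 dB.

74.6 dB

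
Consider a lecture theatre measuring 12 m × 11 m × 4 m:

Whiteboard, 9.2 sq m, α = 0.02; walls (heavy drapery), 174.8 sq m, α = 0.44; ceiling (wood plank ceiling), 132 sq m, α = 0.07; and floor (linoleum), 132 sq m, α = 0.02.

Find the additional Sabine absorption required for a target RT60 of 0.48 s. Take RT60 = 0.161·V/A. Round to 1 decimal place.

Total absorption A₁ = 9.2×0.02 + 174.8×0.44 + 132×0.07 + 132×0.02
  = 0.184 + 76.912 + 9.240 + 2.640 = 88.976 sq m sabins.
For T = 0.48 s, need A₂ = 0.161·V/T = 0.161·528/0.48 = 177.100 sabins.
ΔA = A₂ − A₁ = 177.100 − 88.976 = 88.1 sabins.

88.1 sabins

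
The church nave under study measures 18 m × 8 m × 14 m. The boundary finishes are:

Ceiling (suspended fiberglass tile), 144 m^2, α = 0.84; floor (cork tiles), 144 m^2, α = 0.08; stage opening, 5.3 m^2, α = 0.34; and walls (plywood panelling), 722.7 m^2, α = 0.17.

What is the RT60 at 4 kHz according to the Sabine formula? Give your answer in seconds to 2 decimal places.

1.26 s

Equivalent absorption area: A = 144×0.84 + 144×0.08 + 5.3×0.34 + 722.7×0.17 = 257.141 m^2.
V = 18·8·14 = 2016 m³.
RT60 = 0.161 · V / A = 0.161 × 2016 / 257.141 = 1.26 s.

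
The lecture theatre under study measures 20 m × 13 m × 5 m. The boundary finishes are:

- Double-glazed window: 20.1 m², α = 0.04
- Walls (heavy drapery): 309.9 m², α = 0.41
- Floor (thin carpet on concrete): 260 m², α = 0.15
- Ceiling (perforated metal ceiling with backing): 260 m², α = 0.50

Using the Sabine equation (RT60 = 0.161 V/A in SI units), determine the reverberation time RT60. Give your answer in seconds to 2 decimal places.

Equivalent absorption area: A = 20.1·0.04 + 309.9·0.41 + 260·0.15 + 260·0.50 = 296.863 m².
V = 20·13·5 = 1300 m³.
Sabine: RT60 = 0.161 × 1300 / 296.863 = 0.71 s.

0.71 s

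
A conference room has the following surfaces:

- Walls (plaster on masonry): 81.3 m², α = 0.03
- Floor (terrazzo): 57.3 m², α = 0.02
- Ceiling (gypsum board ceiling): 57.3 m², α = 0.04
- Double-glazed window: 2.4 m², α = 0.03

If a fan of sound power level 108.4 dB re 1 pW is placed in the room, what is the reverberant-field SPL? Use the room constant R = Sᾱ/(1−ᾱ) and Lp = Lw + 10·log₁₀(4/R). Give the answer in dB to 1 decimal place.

Σ(Sᵢαᵢ) = 81.3·0.03 + 57.3·0.02 + 57.3·0.04 + 2.4·0.03 = 5.949; total area S = 198.3 m².
ᾱ = 5.949/198.3 = 0.0300; R = Sᾱ/(1−ᾱ) = 5.949/(1−0.0300) = 6.133 m².
Lp = 108.4 + 10·log₁₀(4/6.133) = 108.4 + (-1.86) = 106.5 dB.

106.5 dB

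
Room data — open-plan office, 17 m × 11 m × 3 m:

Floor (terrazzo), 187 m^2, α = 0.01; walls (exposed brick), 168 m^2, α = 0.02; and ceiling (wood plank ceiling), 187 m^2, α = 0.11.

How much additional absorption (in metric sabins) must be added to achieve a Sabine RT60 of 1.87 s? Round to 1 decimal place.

A₁ = Σ Sᵢαᵢ = 187×0.01 + 168×0.02 + 187×0.11 = 25.800 sabins.
For T = 1.87 s, need A₂ = 0.161·V/T = 0.161·561/1.87 = 48.300 sabins.
Shortfall: 48.300 − 25.800 = 22.5 sabins.

22.5 sabins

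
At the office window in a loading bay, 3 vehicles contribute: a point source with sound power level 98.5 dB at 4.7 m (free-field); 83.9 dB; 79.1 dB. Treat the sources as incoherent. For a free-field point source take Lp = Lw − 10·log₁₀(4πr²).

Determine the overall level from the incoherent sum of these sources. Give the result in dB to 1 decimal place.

85.5 dB

Source at 4.7 m: Lp = 98.5 − 10·log₁₀(4π·4.7²) = 98.5 − 10·log₁₀(277.591) = 74.1 dB.
Σ 10^(Lᵢ/10) = 3.525e+08.
L_total = 10·log₁₀(3.525e+08) = 85.5 dB.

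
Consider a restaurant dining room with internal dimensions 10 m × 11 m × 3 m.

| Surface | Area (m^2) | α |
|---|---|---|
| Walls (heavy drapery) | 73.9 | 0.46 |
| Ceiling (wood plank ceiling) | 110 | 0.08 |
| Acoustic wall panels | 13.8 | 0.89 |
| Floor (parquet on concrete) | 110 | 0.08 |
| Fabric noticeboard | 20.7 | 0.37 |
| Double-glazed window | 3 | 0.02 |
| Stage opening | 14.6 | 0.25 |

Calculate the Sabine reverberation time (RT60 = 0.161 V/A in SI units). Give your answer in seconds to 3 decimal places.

0.706 s

Equivalent absorption area: A = 73.9·0.46 + 110·0.08 + 13.8·0.89 + 110·0.08 + 20.7·0.37 + 3·0.02 + 14.6·0.25 = 75.245 m^2.
Room volume: 330 m³.
T = 0.161 V/A = 0.161·330/75.245 = 0.706 s.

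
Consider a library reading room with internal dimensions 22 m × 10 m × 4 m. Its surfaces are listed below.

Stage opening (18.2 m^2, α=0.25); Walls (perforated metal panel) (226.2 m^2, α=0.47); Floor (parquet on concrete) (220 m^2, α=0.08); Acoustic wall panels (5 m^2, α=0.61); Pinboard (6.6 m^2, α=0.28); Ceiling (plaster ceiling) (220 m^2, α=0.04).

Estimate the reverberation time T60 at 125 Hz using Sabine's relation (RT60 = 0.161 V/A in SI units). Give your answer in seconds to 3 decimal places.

0.997 s

A = Σ Sᵢαᵢ = 18.2×0.25 + 226.2×0.47 + 220×0.08 + 5×0.61 + 6.6×0.28 + 220×0.04 = 142.162 sabins.
Volume V = 22 × 10 × 4 = 880 m³.
RT60 = 0.161 · V / A = 0.161 × 880 / 142.162 = 0.997 s.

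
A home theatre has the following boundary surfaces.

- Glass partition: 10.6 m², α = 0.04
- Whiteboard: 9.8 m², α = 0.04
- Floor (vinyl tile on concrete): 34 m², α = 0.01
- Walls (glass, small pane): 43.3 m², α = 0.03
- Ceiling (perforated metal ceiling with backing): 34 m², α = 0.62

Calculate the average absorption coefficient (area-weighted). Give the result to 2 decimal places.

Total surface area S = 131.7 m².
Weighted sum Σ Sα = 23.535.
ᾱ = A/S = 0.18.

0.18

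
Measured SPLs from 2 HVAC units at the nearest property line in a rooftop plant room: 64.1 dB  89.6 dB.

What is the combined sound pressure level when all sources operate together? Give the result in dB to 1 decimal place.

Sum in the linear (power) domain: Σ 10^(Lᵢ/10) = 10^(64.1/10) + 10^(89.6/10) = 9.146e+08.
L_total = 10·log₁₀(9.146e+08) = 89.6 dB.

89.6 dB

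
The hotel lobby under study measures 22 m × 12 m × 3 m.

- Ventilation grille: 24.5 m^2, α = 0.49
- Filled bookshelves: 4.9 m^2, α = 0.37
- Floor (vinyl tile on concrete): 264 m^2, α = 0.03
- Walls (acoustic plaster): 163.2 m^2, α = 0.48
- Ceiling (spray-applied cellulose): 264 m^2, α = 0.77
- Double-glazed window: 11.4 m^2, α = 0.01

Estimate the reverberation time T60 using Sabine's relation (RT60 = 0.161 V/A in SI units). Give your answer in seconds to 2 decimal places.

0.42 s

Total absorption A = 24.5×0.49 + 4.9×0.37 + 264×0.03 + 163.2×0.48 + 264×0.77 + 11.4×0.01
  = 12.005 + 1.813 + 7.920 + 78.336 + 203.280 + 0.114 = 303.468 m^2 sabins.
Room volume: 792 m³.
T = 0.161 V/A = 0.161·792/303.468 = 0.42 s.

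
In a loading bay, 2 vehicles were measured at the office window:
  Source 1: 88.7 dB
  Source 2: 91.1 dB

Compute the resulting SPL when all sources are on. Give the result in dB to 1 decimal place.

Σ 10^(Lᵢ/10) = 2.03e+09.
Combined level = 10 log₁₀(2.03e+09) = 93.1 dB.

93.1 dB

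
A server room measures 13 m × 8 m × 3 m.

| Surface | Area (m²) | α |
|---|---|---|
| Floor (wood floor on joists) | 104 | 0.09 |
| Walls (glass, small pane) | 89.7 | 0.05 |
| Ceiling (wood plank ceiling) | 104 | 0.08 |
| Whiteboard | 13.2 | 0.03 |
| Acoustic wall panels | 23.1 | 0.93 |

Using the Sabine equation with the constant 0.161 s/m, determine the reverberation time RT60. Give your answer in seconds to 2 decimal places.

Total absorption A = 104·0.09 + 89.7·0.05 + 104·0.08 + 13.2·0.03 + 23.1·0.93
  = 9.360 + 4.485 + 8.320 + 0.396 + 21.483 = 44.044 m² sabins.
Volume V = 13 × 8 × 3 = 312 m³.
T = 0.161 V/A = 0.161·312/44.044 = 1.14 s.

1.14 sec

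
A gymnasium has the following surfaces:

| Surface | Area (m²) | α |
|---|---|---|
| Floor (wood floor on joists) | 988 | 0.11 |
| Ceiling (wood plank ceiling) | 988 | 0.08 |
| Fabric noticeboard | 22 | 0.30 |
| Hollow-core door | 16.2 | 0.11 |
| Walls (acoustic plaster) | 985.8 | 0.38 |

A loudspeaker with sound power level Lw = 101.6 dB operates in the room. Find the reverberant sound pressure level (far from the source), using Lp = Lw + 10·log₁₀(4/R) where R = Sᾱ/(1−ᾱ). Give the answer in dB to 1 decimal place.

A = 570.706 sabins; S = 3000.0 m².
ᾱ = 570.706/3000.0 = 0.1902; R = Sᾱ/(1−ᾱ) = 570.706/(1−0.1902) = 704.749 m².
Lp = 101.6 + 10·log₁₀(4/704.749) = 101.6 + (-22.46) = 79.1 dB.

79.1 dB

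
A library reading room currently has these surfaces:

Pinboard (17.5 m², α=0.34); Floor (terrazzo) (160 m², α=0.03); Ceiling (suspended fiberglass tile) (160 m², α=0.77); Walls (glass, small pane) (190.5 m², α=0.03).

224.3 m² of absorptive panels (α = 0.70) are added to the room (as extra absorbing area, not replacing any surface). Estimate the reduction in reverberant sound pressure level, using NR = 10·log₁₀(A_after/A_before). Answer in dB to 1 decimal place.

Equivalent absorption area: A_before = 17.5*0.34 + 160*0.03 + 160*0.77 + 190.5*0.03 = 139.665 m².
Treatment contributes 224.3·0.70 = 157.010 sabins.
New total A_after = 296.675 sabins.
Reduction = 10 log₁₀(A_after/A_before) = 10 log₁₀(2.1242) = 3.3 dB.

3.3 dB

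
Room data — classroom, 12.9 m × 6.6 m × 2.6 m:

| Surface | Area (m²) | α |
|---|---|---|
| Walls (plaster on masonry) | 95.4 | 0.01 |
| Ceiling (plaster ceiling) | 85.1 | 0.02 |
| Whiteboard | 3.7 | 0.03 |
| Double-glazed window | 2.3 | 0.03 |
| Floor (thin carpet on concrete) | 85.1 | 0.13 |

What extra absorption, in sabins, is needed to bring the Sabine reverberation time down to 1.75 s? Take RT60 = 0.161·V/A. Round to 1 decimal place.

6.5 sabins

Equivalent absorption area: A₁ = 95.4*0.01 + 85.1*0.02 + 3.7*0.03 + 2.3*0.03 + 85.1*0.13 = 13.899 m².
For T = 1.75 s, need A₂ = 0.161·V/T = 0.161·221.364/1.75 = 20.365 sabins.
Additional absorption ΔA = 20.365 − 13.899 = 6.5 sabins.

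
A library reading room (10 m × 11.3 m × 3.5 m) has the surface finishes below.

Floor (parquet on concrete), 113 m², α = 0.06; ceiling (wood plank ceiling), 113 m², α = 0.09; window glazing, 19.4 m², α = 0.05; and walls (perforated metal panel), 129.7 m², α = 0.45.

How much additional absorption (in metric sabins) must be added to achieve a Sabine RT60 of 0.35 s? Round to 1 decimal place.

Summing Sᵢαᵢ: 6.780 + 10.170 + 0.970 + 58.365 → A₁ = 76.285 sabins.
For T = 0.35 s, need A₂ = 0.161·V/T = 0.161·395.5/0.35 = 181.930 sabins.
Additional absorption ΔA = 181.930 − 76.285 = 105.6 sabins.

105.6 sabins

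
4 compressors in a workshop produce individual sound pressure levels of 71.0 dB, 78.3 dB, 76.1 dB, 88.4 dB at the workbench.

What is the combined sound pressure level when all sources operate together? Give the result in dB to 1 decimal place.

89.1 dB

Converting to relative power and adding: 10^(71.0/10) + 10^(78.3/10) + 10^(76.1/10) + 10^(88.4/10) = 8.128e+08.
Back to dB: 10·log₁₀ Σ = 89.1 dB.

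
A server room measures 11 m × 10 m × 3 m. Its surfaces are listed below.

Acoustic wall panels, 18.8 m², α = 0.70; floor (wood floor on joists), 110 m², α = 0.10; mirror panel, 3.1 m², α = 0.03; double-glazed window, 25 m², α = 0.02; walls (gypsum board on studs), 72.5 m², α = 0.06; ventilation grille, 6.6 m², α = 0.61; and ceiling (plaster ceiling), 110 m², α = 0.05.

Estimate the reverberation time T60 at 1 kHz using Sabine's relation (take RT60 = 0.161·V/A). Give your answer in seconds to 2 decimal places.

A = Σ Sᵢαᵢ = 18.8×0.70 + 110×0.10 + 3.1×0.03 + 25×0.02 + 72.5×0.06 + 6.6×0.61 + 110×0.05 = 38.629 sabins.
Room volume: 330 m³.
Sabine: RT60 = 0.161 × 330 / 38.629 = 1.38 s.

1.38 s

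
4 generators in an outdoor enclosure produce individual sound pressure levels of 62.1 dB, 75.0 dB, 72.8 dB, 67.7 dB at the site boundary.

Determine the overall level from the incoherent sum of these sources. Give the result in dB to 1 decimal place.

Sum in the linear (power) domain: Σ 10^(Lᵢ/10) = 10^(62.1/10) + 10^(75.0/10) + 10^(72.8/10) + 10^(67.7/10) = 5.819e+07.
L_total = 10·log₁₀(5.819e+07) = 77.6 dB.

77.6 dB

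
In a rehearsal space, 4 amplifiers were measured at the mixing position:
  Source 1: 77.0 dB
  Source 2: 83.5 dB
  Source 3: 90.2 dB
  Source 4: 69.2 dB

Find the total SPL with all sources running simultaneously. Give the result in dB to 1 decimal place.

91.2 dB

Σ 10^(Lᵢ/10) = 1.329e+09.
L_total = 10·log₁₀(1.329e+09) = 91.2 dB.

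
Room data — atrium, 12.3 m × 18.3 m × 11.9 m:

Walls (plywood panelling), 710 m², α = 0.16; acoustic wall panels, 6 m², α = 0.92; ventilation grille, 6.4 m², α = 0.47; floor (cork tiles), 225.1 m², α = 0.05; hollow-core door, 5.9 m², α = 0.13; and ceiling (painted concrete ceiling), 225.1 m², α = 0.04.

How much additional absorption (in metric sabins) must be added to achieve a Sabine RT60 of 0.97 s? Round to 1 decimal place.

301.4 sabins

A₁ = Σ Sᵢαᵢ = 710×0.16 + 6×0.92 + 6.4×0.47 + 225.1×0.05 + 5.9×0.13 + 225.1×0.04 = 143.154 sabins.
V = 2678.571 m³. Required absorption A₂ = 0.161 × 2678.571 / 0.97 = 444.588 sabins.
Shortfall: 444.588 − 143.154 = 301.4 sabins.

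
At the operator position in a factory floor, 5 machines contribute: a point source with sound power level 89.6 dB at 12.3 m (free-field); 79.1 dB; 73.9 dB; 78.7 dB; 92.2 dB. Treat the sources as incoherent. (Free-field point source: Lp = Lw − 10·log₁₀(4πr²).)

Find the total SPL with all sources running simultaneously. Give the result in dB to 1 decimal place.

92.6 dB

Source at 12.3 m: Lp = 89.6 − 10·log₁₀(4π·12.3²) = 89.6 − 10·log₁₀(1901.166) = 56.8 dB.
Σ 10^(Lᵢ/10) = 1.84e+09.
Combined level = 10 log₁₀(1.84e+09) = 92.6 dB.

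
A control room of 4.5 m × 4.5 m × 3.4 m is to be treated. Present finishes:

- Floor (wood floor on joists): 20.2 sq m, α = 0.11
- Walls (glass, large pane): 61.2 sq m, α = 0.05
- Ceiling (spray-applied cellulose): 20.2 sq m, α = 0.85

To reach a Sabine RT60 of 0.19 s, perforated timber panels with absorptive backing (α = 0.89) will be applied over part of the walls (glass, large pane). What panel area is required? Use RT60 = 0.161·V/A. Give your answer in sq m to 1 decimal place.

Total absorption A₁ = 20.2×0.11 + 61.2×0.05 + 20.2×0.85
  = 2.222 + 3.060 + 17.170 = 22.452 sq m sabins.
V = 68.85 m³. Target absorption A₂ = 0.161 × 68.85 / 0.19 = 58.341 sabins.
ΔA needed = 58.341 − 22.452 = 35.889 sabins.
Net gain per sq m: Δα = 0.89 − 0.05 = 0.84.
Panel area = 35.889 / 0.84 = 42.7 sq m.

42.7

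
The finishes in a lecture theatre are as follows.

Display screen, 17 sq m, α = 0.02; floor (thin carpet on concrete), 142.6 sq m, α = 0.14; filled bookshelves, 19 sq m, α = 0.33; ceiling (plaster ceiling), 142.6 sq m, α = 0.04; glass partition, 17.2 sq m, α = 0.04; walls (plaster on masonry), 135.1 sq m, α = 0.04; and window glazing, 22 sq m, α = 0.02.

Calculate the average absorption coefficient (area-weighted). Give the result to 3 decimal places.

Total surface area S = 495.5 sq m.
Weighted sum Σ Sα = 38.810.
ᾱ = 38.810 / 495.5 = 0.078.

0.078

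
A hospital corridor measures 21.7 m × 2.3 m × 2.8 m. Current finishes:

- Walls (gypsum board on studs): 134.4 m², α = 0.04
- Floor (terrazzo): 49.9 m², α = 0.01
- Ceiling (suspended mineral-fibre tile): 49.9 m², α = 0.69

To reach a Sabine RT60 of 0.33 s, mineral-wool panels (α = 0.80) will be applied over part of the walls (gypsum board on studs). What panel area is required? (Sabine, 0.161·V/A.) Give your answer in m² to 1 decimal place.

Total absorption A₁ = 134.4*0.04 + 49.9*0.01 + 49.9*0.69
  = 5.376 + 0.499 + 34.431 = 40.306 m² sabins.
Required A₂ = 0.161·139.748/0.33 = 68.180 sabins.
Absorption to add: 68.180 − 40.306 = 27.874 sabins.
Net gain per m²: Δα = 0.80 − 0.04 = 0.76.
Panel area = 27.874 / 0.76 = 36.7 m².

36.7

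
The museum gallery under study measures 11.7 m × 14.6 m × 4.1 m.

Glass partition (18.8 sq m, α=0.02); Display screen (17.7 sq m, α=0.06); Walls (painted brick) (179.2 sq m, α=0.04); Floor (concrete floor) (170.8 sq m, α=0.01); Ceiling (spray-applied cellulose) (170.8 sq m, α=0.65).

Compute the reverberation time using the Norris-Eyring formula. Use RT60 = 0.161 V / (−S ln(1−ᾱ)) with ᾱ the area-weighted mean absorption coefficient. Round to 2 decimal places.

0.82 s

Total surface area S = 18.8 + 17.7 + 179.2 + 170.8 + 170.8 = 557.3 sq m.
Σ(Sᵢαᵢ) = 18.8×0.02 + 17.7×0.06 + 179.2×0.04 + 170.8×0.01 + 170.8×0.65 = 121.334.
ᾱ = 121.334 / 557.3 = 0.2177.
Eyring denominator: −S ln(1−ᾱ) = 136.827.
V = 11.7 × 14.6 × 4.1 = 700.362 m³.
T = 0.161·V/[−S·ln(1−ᾱ)] = 0.161·700.362/136.827 = 0.82 s.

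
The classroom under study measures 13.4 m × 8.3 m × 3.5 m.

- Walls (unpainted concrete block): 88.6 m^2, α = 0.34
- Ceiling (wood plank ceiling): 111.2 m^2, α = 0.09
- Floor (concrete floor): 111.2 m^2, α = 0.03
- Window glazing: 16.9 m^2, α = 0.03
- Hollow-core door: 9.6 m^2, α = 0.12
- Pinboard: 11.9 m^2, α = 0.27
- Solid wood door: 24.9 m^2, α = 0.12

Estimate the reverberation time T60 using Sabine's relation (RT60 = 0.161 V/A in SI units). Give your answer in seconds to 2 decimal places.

1.22 s

A = Σ Sᵢαᵢ = 88.6×0.34 + 111.2×0.09 + 111.2×0.03 + 16.9×0.03 + 9.6×0.12 + 11.9×0.27 + 24.9×0.12 = 51.328 sabins.
Room volume: 389.27 m³.
T = 0.161 V/A = 0.161·389.27/51.328 = 1.22 s.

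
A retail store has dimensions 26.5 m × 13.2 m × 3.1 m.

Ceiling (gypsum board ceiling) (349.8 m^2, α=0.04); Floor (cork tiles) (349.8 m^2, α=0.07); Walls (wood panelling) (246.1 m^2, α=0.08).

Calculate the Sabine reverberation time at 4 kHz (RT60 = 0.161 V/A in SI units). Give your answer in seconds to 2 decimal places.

3.00 seconds

Equivalent absorption area: A = 349.8·0.04 + 349.8·0.07 + 246.1·0.08 = 58.166 m^2.
Volume V = 26.5 × 13.2 × 3.1 = 1084.38 m³.
Sabine: RT60 = 0.161 × 1084.38 / 58.166 = 3.00 s.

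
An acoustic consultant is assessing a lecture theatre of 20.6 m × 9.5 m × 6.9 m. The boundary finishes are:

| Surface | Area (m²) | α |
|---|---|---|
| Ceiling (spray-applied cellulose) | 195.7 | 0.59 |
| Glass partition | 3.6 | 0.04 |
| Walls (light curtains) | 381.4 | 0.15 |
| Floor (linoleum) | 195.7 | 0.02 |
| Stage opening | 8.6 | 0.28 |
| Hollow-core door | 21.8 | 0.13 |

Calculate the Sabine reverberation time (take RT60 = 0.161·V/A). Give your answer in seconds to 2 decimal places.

1.19 sec

Summing Sᵢαᵢ: 115.463 + 0.144 + 57.210 + 3.914 + 2.408 + 2.834 → A = 181.973 sabins.
Room volume: 1350.33 m³.
T = 0.161 V/A = 0.161·1350.33/181.973 = 1.19 s.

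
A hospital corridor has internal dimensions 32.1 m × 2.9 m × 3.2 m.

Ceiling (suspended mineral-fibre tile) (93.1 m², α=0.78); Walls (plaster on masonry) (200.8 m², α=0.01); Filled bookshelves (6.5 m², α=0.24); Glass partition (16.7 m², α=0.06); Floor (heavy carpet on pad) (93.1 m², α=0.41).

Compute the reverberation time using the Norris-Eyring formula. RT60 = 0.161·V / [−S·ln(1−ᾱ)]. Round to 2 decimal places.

0.35 s

Total surface area S = 93.1 + 200.8 + 6.5 + 16.7 + 93.1 = 410.2 m².
Absorption A = 93.1×0.78 + 200.8×0.01 + 6.5×0.24 + 16.7×0.06 + 93.1×0.41 = 115.359 sabins.
ᾱ = 115.359 / 410.2 = 0.2812.
Eyring denominator: −S ln(1−ᾱ) = 135.437.
V = 32.1 × 2.9 × 3.2 = 297.888 m³.
RT60 = 0.161 × 297.888 / 135.437 = 0.35 s.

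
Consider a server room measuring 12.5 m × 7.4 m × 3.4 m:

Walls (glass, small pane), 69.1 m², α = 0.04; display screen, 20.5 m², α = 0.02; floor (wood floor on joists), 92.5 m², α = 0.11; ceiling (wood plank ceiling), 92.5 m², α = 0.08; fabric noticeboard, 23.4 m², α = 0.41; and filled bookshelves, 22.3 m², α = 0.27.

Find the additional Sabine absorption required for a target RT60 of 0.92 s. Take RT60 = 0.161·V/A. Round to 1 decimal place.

18.7 sabins

A₁ = Σ Sᵢαᵢ = 69.1*0.04 + 20.5*0.02 + 92.5*0.11 + 92.5*0.08 + 23.4*0.41 + 22.3*0.27 = 36.364 sabins.
V = 314.5 m³. Required absorption A₂ = 0.161 × 314.5 / 0.92 = 55.038 sabins.
Additional absorption ΔA = 55.038 − 36.364 = 18.7 sabins.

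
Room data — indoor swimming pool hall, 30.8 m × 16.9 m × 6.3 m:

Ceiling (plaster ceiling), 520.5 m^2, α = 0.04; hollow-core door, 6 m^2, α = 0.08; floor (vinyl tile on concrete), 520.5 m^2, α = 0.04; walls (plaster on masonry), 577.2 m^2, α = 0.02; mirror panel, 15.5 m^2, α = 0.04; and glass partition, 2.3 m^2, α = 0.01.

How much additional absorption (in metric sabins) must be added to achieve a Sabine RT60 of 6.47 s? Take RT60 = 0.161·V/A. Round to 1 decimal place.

27.3 sabins

Summing Sᵢαᵢ: 20.820 + 0.480 + 20.820 + 11.544 + 0.620 + 0.023 → A₁ = 54.307 sabins.
Target A₂ = 0.161·3279.276/6.47 = 81.602 sabins (V = 3279.276 m³).
Additional absorption ΔA = 81.602 − 54.307 = 27.3 sabins.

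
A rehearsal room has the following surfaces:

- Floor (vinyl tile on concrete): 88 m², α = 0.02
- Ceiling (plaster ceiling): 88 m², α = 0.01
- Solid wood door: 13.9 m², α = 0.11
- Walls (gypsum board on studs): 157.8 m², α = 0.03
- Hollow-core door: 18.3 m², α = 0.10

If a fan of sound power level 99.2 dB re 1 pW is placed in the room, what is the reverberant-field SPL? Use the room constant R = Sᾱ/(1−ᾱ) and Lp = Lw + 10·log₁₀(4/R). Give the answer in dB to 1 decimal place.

94.8 dB

Σ(Sᵢαᵢ) = 88×0.02 + 88×0.01 + 13.9×0.11 + 157.8×0.03 + 18.3×0.10 = 10.733; total area S = 366.0 m².
ᾱ = 0.0293, so room constant R = A/(1−ᾱ) = 11.057 m².
Lp = Lw + 10 log₁₀(4/R) = 99.2 -4.42 = 94.8 dB.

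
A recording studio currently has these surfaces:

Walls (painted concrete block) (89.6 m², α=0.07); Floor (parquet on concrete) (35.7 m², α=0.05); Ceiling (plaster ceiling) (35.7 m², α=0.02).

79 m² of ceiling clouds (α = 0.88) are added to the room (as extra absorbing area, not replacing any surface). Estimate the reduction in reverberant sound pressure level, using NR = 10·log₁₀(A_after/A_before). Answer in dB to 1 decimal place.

9.5 dB

A_before = Σ Sᵢαᵢ = 89.6·0.07 + 35.7·0.05 + 35.7·0.02 = 8.771 sabins.
Added absorption = 79 × 0.88 = 69.520 sabins.
A_after = 8.771 + 69.520 = 78.291 sabins.
Reduction = 10 log₁₀(A_after/A_before) = 10 log₁₀(8.9261) = 9.5 dB.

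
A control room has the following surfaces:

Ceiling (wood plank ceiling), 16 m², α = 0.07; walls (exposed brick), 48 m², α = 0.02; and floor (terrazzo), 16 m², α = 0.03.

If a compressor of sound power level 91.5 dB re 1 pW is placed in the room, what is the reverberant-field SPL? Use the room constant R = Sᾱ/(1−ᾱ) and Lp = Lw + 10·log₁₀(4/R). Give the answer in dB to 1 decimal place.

A = 2.560 sabins; S = 80.0 m².
ᾱ = 0.0320, so room constant R = A/(1−ᾱ) = 2.645 m².
Lp = Lw + 10 log₁₀(4/R) = 91.5 +1.80 = 93.3 dB.

93.3 dB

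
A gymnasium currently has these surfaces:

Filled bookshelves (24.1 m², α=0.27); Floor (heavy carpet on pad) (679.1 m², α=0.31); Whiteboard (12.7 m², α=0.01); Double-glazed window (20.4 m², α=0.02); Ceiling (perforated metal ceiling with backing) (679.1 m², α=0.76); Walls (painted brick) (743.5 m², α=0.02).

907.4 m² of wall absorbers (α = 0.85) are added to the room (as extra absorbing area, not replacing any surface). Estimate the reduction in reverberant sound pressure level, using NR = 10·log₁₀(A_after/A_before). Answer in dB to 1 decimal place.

3.1 dB

Equivalent absorption area: A_before = 24.1×0.27 + 679.1×0.31 + 12.7×0.01 + 20.4×0.02 + 679.1×0.76 + 743.5×0.02 = 748.549 m².
Added absorption = 907.4 × 0.85 = 771.290 sabins.
New total A_after = 1519.839 sabins.
NR = 10·log₁₀(1519.839/748.549) = 3.1 dB.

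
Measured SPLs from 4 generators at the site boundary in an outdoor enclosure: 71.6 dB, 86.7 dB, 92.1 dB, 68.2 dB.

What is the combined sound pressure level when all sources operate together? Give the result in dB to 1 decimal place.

Sum in the linear (power) domain: Σ 10^(Lᵢ/10) = 10^(71.6/10) + 10^(86.7/10) + 10^(92.1/10) + 10^(68.2/10) = 2.111e+09.
Back to dB: 10·log₁₀ Σ = 93.2 dB.

93.2 dB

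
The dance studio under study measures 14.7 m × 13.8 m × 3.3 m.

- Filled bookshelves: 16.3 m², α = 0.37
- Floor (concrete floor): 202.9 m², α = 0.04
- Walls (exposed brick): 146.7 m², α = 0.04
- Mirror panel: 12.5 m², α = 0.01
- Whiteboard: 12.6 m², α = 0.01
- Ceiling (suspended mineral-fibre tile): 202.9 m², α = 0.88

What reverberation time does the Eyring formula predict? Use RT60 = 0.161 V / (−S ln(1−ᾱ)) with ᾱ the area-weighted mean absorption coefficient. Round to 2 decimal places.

0.45 s

Total surface area S = 16.3 + 202.9 + 146.7 + 12.5 + 12.6 + 202.9 = 593.9 m².
Σ(Sᵢαᵢ) = 16.3·0.37 + 202.9·0.04 + 146.7·0.04 + 12.5·0.01 + 12.6·0.01 + 202.9·0.88 = 198.818.
Mean coefficient ᾱ = A/S = 0.3348.
−S·ln(1−ᾱ) = −593.9 × ln(1 − 0.3348) = 242.114.
V = 14.7 × 13.8 × 3.3 = 669.438 m³.
RT60 = 0.161 × 669.438 / 242.114 = 0.45 s.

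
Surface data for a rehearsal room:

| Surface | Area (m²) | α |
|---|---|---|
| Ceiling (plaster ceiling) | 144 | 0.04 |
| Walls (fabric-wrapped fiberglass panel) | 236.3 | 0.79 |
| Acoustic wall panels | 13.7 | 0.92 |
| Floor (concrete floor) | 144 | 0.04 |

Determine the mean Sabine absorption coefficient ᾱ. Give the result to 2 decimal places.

0.39

Total surface area S = 538.0 m².
Σ(Sᵢαᵢ) = 144×0.04 + 236.3×0.79 + 13.7×0.92 + 144×0.04 = 210.801.
ᾱ = A/S = 0.39.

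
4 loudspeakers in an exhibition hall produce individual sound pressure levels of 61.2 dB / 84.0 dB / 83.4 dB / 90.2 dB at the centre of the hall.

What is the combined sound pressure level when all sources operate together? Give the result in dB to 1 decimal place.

91.8 dB

Sum in the linear (power) domain: Σ 10^(Lᵢ/10) = 10^(61.2/10) + 10^(84.0/10) + 10^(83.4/10) + 10^(90.2/10) = 1.518e+09.
L_total = 10·log₁₀(1.518e+09) = 91.8 dB.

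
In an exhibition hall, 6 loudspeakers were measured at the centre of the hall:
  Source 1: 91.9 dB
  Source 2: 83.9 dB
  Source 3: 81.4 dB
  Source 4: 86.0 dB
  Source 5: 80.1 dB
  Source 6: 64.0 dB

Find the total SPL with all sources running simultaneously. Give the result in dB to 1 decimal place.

93.9 dB

Sum in the linear (power) domain: Σ 10^(Lᵢ/10) = 10^(91.9/10) + 10^(83.9/10) + 10^(81.4/10) + 10^(86.0/10) + 10^(80.1/10) + 10^(64.0/10) = 2.435e+09.
Back to dB: 10·log₁₀ Σ = 93.9 dB.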